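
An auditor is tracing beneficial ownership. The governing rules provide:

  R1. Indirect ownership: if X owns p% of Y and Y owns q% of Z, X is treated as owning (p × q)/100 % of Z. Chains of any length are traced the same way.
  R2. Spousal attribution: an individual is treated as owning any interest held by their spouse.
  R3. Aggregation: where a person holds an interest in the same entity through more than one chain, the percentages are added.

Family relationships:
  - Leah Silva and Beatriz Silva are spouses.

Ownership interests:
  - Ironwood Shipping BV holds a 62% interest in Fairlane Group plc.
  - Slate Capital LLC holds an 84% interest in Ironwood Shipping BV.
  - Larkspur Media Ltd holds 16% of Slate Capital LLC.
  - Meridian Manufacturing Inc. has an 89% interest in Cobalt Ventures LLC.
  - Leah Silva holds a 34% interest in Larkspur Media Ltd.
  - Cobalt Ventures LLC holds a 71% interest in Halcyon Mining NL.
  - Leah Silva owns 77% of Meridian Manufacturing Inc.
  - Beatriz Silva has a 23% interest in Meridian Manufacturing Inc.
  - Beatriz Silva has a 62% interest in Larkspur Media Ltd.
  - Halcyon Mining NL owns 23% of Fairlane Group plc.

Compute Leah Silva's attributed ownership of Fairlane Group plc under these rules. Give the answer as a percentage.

By spousal attribution (R2), Leah Silva is treated as also owning Beatriz Silva's interest in Meridian Manufacturing Inc, giving 77% + 23% = 100%.
By spousal attribution (R2), Leah Silva is treated as also owning Beatriz Silva's interest in Larkspur Media Ltd, giving 34% + 62% = 96%.
Chain via Meridian Manufacturing Inc. → Cobalt Ventures LLC → Halcyon Mining NL (R1): 100% × 89% × 71% × 23% = 14.5337% of Fairlane Group plc.
Chain via Larkspur Media Ltd → Slate Capital LLC → Ironwood Shipping BV (R1): 96% × 16% × 84% × 62% = 7.999488% of Fairlane Group plc.
Aggregating (R3): 14.5337% + 7.999488% = 22.533188%.

22.533188%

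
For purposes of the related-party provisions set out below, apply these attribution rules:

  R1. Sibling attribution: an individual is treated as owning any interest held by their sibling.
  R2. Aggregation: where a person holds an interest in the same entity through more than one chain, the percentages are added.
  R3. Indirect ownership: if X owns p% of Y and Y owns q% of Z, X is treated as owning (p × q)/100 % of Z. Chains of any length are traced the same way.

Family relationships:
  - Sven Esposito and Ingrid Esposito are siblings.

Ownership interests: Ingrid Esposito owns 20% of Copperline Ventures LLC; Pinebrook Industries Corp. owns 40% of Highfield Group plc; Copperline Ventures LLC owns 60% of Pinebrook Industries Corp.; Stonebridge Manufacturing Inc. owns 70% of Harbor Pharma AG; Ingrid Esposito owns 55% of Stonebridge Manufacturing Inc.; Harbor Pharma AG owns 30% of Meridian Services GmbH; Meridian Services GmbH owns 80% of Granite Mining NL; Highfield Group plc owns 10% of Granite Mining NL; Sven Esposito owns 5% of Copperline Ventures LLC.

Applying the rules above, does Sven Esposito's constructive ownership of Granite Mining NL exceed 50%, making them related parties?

No

By sibling attribution (R1), Sven Esposito is treated as also owning Ingrid Esposito's interest in Copperline Ventures LLC, giving 5% + 20% = 25%.
By sibling attribution (R1), Sven Esposito is treated as owning Ingrid Esposito's 55% interest in Stonebridge Manufacturing Inc.
Chain via Copperline Ventures LLC → Pinebrook Industries Corp. → Highfield Group plc (R3): 25% × 60% × 40% × 10% = 0.6% of Granite Mining NL.
Chain via Stonebridge Manufacturing Inc. → Harbor Pharma AG → Meridian Services GmbH (R3): 55% × 70% × 30% × 80% = 9.24% of Granite Mining NL.
Aggregating (R2): 0.6% + 9.24% = 9.84%.
9.84% does not exceed the 50% threshold, so Sven is not a related party to Granite Mining NL.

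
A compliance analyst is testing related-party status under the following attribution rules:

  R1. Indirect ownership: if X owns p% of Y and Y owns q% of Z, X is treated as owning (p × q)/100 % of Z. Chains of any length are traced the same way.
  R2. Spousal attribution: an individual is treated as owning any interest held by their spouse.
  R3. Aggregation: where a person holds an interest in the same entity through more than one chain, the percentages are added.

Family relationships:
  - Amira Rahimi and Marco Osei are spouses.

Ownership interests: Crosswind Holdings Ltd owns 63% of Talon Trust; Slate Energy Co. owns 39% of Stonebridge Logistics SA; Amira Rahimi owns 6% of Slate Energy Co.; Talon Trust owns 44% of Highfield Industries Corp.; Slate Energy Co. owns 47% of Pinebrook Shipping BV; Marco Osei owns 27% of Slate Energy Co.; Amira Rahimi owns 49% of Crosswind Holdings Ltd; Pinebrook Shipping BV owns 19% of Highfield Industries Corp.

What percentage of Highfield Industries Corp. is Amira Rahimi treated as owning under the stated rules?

By spousal attribution (R2), Amira Rahimi is treated as also owning Marco Osei's interest in Slate Energy Co, giving 6% + 27% = 33%.
Chain via Crosswind Holdings Ltd → Talon Trust (R1): 49% × 63% × 44% = 13.5828% of Highfield Industries Corp.
Chain via Slate Energy Co. → Pinebrook Shipping BV (R1): 33% × 47% × 19% = 2.9469% of Highfield Industries Corp.
Aggregating (R3): 13.5828% + 2.9469% = 16.5297%.

16.5297%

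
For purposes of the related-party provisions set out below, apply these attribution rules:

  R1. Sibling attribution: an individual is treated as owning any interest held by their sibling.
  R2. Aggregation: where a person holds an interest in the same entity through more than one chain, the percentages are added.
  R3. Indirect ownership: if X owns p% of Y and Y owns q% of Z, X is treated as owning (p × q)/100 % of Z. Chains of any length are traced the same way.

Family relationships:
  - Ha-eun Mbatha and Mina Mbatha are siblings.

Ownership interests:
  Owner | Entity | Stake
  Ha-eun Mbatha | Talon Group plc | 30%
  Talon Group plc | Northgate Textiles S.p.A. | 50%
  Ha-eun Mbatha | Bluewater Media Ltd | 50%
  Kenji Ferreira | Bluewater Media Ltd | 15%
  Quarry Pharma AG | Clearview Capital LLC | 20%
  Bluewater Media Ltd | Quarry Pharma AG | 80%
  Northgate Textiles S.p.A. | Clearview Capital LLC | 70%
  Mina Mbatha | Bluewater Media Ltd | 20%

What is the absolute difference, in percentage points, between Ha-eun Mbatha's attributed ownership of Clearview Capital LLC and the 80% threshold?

58.3

By sibling attribution (R1), Ha-eun Mbatha is treated as also owning Mina Mbatha's interest in Bluewater Media Ltd, giving 50% + 20% = 70%.
Chain via Talon Group plc → Northgate Textiles S.p.A. (R3): 30% × 50% × 70% = 10.5% of Clearview Capital LLC.
Chain via Bluewater Media Ltd → Quarry Pharma AG (R3): 70% × 80% × 20% = 11.2% of Clearview Capital LLC.
Aggregating (R2): 10.5% + 11.2% = 21.7%.
21.7% falls short of the 80% threshold by 58.3 percentage points.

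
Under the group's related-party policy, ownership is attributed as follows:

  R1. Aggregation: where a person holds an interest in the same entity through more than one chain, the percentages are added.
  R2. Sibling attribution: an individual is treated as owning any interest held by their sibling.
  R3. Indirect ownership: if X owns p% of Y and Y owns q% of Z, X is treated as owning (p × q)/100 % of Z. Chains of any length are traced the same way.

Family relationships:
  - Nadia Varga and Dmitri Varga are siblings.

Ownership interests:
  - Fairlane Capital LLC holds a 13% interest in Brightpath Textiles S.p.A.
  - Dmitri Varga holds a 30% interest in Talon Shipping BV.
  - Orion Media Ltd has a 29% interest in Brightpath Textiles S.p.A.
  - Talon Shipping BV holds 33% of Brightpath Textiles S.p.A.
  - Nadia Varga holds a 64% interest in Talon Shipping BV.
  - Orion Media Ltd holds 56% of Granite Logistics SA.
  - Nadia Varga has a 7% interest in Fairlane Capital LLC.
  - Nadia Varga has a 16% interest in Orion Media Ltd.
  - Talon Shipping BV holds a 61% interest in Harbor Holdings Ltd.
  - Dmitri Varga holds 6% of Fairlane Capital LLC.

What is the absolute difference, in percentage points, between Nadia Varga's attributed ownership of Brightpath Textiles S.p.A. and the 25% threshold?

By sibling attribution (R2), Nadia Varga is treated as also owning Dmitri Varga's interest in Fairlane Capital LLC, giving 7% + 6% = 13%.
By sibling attribution (R2), Nadia Varga is treated as also owning Dmitri Varga's interest in Talon Shipping BV, giving 64% + 30% = 94%.
Chain via Fairlane Capital LLC (R3): 13% × 13% = 1.69% of Brightpath Textiles S.p.A.
Chain via Talon Shipping BV (R3): 94% × 33% = 31.02% of Brightpath Textiles S.p.A.
Chain via Orion Media Ltd (R3): 16% × 29% = 4.64% of Brightpath Textiles S.p.A.
Aggregating (R1): 1.69% + 31.02% + 4.64% = 37.35%.
37.35% exceeds the 25% threshold by 12.35 percentage points.

12.35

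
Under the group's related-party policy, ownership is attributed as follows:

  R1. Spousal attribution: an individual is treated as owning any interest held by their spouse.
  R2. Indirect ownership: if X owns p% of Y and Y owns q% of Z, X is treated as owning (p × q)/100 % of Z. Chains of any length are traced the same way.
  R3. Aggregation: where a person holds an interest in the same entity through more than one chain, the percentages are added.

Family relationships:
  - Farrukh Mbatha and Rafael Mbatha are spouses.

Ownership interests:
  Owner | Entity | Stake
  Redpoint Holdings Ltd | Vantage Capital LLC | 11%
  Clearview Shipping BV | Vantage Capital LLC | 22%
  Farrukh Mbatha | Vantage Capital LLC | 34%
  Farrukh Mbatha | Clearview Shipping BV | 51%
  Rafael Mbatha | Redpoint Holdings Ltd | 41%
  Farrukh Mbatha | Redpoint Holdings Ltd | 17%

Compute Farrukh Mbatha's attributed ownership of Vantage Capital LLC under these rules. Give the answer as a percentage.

By spousal attribution (R1), Farrukh Mbatha is treated as also owning Rafael Mbatha's interest in Redpoint Holdings Ltd, giving 17% + 41% = 58%.
Chain via Clearview Shipping BV (R2): 51% × 22% = 11.22% of Vantage Capital LLC.
Chain via Redpoint Holdings Ltd (R2): 58% × 11% = 6.38% of Vantage Capital LLC.
Direct interest in Vantage Capital LLC: 34%.
Aggregating (R3): 11.22% + 6.38% + 34% = 51.6%.

51.6%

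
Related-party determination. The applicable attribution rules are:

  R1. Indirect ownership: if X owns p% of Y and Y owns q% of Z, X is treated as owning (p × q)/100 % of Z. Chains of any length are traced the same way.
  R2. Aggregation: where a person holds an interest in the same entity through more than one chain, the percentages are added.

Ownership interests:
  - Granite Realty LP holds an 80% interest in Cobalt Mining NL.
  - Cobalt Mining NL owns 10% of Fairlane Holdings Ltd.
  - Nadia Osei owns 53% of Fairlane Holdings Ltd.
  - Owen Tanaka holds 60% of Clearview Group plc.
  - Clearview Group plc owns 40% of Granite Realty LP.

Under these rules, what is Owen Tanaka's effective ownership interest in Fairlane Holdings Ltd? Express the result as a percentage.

1.92%

Chain via Clearview Group plc → Granite Realty LP → Cobalt Mining NL (R1): 60% × 40% × 80% × 10% = 1.92% of Fairlane Holdings Ltd.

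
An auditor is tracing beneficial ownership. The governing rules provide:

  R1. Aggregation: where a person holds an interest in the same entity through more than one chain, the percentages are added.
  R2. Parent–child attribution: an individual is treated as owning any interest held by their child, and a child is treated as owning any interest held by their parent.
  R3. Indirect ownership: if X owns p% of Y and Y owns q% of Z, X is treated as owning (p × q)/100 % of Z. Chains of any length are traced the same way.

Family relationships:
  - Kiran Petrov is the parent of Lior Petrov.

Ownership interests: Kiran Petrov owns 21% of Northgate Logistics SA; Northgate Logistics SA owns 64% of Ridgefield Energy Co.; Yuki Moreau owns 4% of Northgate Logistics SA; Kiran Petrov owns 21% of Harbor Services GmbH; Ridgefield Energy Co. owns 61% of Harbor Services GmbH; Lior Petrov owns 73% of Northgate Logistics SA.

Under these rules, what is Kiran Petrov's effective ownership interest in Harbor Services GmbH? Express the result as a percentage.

By parent–child attribution (R2), Kiran Petrov is treated as also owning Lior Petrov's interest in Northgate Logistics SA, giving 21% + 73% = 94%.
Chain via Northgate Logistics SA → Ridgefield Energy Co. (R3): 94% × 64% × 61% = 36.6976% of Harbor Services GmbH.
Direct interest in Harbor Services GmbH: 21%.
Aggregating (R1): 36.6976% + 21% = 57.6976%.

57.6976%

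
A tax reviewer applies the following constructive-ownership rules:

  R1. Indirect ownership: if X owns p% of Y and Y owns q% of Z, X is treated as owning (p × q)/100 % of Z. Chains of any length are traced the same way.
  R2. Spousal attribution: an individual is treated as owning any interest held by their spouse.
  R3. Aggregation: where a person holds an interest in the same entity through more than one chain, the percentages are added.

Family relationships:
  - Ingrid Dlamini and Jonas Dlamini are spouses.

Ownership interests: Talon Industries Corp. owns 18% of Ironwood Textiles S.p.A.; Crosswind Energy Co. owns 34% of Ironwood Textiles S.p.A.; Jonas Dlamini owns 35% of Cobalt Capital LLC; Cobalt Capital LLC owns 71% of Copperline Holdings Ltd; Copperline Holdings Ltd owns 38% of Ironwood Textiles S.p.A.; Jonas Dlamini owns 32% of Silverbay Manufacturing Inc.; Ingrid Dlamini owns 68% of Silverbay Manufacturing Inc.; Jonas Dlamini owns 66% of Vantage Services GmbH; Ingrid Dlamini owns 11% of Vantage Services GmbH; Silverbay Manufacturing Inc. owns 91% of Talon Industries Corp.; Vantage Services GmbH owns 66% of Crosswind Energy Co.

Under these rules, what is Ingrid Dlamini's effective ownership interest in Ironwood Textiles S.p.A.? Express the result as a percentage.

43.1018%

By spousal attribution (R2), Ingrid Dlamini is treated as also owning Jonas Dlamini's interest in Silverbay Manufacturing Inc, giving 68% + 32% = 100%.
By spousal attribution (R2), Ingrid Dlamini is treated as also owning Jonas Dlamini's interest in Vantage Services GmbH, giving 11% + 66% = 77%.
By spousal attribution (R2), Ingrid Dlamini is treated as owning Jonas Dlamini's 35% interest in Cobalt Capital LLC.
Chain via Silverbay Manufacturing Inc. → Talon Industries Corp. (R1): 100% × 91% × 18% = 16.38% of Ironwood Textiles S.p.A.
Chain via Vantage Services GmbH → Crosswind Energy Co. (R1): 77% × 66% × 34% = 17.2788% of Ironwood Textiles S.p.A.
Chain via Cobalt Capital LLC → Copperline Holdings Ltd (R1): 35% × 71% × 38% = 9.443% of Ironwood Textiles S.p.A.
Aggregating (R3): 16.38% + 17.2788% + 9.443% = 43.1018%.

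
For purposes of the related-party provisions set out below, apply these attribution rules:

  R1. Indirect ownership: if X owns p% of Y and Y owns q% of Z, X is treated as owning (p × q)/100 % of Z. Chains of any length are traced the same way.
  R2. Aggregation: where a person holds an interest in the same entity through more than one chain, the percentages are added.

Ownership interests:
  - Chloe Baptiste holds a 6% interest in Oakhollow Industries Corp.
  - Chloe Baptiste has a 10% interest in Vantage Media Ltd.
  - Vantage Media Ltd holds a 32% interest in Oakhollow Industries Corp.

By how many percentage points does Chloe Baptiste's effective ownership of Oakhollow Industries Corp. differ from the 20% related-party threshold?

10.8

Chain via Vantage Media Ltd (R1): 10% × 32% = 3.2% of Oakhollow Industries Corp.
Direct interest in Oakhollow Industries Corp: 6%.
Aggregating (R2): 3.2% + 6% = 9.2%.
9.2% falls short of the 20% threshold by 10.8 percentage points.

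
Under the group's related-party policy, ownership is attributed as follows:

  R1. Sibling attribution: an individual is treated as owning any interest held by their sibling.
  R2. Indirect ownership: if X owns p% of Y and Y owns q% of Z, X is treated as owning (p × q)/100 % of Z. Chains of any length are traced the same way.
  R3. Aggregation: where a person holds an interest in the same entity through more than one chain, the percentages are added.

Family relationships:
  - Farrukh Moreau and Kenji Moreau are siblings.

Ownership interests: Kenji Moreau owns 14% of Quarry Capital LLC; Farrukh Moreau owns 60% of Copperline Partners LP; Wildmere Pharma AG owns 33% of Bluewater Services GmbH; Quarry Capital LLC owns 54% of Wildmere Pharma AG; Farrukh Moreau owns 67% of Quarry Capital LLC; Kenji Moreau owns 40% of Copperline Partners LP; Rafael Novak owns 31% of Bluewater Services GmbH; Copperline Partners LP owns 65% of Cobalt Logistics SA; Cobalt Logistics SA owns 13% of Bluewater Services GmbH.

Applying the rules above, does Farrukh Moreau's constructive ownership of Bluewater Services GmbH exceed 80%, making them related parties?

By sibling attribution (R1), Farrukh Moreau is treated as also owning Kenji Moreau's interest in Quarry Capital LLC, giving 67% + 14% = 81%.
By sibling attribution (R1), Farrukh Moreau is treated as also owning Kenji Moreau's interest in Copperline Partners LP, giving 60% + 40% = 100%.
Chain via Quarry Capital LLC → Wildmere Pharma AG (R2): 81% × 54% × 33% = 14.4342% of Bluewater Services GmbH.
Chain via Copperline Partners LP → Cobalt Logistics SA (R2): 100% × 65% × 13% = 8.45% of Bluewater Services GmbH.
Aggregating (R3): 14.4342% + 8.45% = 22.8842%.
22.8842% does not exceed the 80% threshold, so Farrukh is not a related party to Bluewater Services GmbH.

No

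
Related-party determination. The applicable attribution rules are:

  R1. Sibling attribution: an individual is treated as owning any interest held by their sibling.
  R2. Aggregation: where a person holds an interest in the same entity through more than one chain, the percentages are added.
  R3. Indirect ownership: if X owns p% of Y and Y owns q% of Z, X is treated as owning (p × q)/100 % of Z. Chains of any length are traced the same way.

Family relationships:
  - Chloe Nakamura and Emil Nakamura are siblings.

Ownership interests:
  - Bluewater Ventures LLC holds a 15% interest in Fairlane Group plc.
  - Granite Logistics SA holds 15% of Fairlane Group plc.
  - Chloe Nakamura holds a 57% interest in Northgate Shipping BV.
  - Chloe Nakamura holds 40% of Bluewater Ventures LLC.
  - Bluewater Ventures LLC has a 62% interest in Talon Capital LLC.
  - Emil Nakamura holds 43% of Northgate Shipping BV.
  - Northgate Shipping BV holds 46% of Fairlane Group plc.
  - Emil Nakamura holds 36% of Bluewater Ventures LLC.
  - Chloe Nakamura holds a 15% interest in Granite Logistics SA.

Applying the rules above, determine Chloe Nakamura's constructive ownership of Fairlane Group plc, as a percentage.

59.65%

By sibling attribution (R1), Chloe Nakamura is treated as also owning Emil Nakamura's interest in Bluewater Ventures LLC, giving 40% + 36% = 76%.
By sibling attribution (R1), Chloe Nakamura is treated as also owning Emil Nakamura's interest in Northgate Shipping BV, giving 57% + 43% = 100%.
Chain via Granite Logistics SA (R3): 15% × 15% = 2.25% of Fairlane Group plc.
Chain via Bluewater Ventures LLC (R3): 76% × 15% = 11.4% of Fairlane Group plc.
Chain via Northgate Shipping BV (R3): 100% × 46% = 46% of Fairlane Group plc.
Aggregating (R2): 2.25% + 11.4% + 46% = 59.65%.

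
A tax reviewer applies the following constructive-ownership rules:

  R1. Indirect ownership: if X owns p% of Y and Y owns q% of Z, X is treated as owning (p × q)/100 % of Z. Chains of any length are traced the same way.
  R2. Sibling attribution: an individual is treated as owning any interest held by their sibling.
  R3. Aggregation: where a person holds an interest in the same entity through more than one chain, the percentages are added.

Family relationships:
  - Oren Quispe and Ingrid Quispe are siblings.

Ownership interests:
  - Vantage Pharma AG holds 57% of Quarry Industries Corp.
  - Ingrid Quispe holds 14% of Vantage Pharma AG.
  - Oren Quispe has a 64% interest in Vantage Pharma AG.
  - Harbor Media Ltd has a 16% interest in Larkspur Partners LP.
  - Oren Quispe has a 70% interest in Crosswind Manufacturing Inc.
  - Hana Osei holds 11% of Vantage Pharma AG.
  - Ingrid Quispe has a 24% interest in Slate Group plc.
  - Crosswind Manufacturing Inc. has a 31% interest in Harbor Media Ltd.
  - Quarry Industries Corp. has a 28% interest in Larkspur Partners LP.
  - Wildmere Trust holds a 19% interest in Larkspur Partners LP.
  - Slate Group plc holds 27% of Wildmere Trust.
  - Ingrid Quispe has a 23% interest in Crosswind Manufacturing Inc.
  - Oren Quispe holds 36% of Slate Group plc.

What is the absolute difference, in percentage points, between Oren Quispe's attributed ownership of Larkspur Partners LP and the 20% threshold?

By sibling attribution (R2), Oren Quispe is treated as also owning Ingrid Quispe's interest in Crosswind Manufacturing Inc, giving 70% + 23% = 93%.
By sibling attribution (R2), Oren Quispe is treated as also owning Ingrid Quispe's interest in Slate Group plc, giving 36% + 24% = 60%.
By sibling attribution (R2), Oren Quispe is treated as also owning Ingrid Quispe's interest in Vantage Pharma AG, giving 64% + 14% = 78%.
Chain via Crosswind Manufacturing Inc. → Harbor Media Ltd (R1): 93% × 31% × 16% = 4.6128% of Larkspur Partners LP.
Chain via Slate Group plc → Wildmere Trust (R1): 60% × 27% × 19% = 3.078% of Larkspur Partners LP.
Chain via Vantage Pharma AG → Quarry Industries Corp. (R1): 78% × 57% × 28% = 12.4488% of Larkspur Partners LP.
Aggregating (R3): 4.6128% + 3.078% + 12.4488% = 20.1396%.
20.1396% exceeds the 20% threshold by 0.1396 percentage points.

0.1396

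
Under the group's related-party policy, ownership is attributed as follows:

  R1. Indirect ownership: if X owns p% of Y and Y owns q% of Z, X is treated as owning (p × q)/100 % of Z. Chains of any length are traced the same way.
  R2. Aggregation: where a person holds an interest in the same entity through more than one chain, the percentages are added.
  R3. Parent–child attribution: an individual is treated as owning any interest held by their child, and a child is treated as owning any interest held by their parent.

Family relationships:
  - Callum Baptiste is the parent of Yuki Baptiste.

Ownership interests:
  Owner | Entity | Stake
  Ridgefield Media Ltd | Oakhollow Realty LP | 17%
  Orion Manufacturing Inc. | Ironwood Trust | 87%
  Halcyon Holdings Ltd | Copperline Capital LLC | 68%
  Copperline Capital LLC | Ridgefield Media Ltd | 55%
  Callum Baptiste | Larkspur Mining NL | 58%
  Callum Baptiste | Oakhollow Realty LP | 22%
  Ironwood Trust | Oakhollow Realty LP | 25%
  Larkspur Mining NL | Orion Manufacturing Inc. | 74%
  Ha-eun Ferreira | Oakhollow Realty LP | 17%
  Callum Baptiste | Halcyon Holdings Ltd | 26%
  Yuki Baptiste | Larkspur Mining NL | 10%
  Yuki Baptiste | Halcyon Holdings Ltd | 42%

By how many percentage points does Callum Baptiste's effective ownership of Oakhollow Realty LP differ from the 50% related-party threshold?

12.73196

By parent–child attribution (R3), Callum Baptiste is treated as also owning Yuki Baptiste's interest in Larkspur Mining NL, giving 58% + 10% = 68%.
By parent–child attribution (R3), Callum Baptiste is treated as also owning Yuki Baptiste's interest in Halcyon Holdings Ltd, giving 26% + 42% = 68%.
Chain via Larkspur Mining NL → Orion Manufacturing Inc. → Ironwood Trust (R1): 68% × 74% × 87% × 25% = 10.9446% of Oakhollow Realty LP.
Chain via Halcyon Holdings Ltd → Copperline Capital LLC → Ridgefield Media Ltd (R1): 68% × 68% × 55% × 17% = 4.32344% of Oakhollow Realty LP.
Direct interest in Oakhollow Realty LP: 22%.
Aggregating (R2): 10.9446% + 4.32344% + 22% = 37.26804%.
37.26804% falls short of the 50% threshold by 12.73196 percentage points.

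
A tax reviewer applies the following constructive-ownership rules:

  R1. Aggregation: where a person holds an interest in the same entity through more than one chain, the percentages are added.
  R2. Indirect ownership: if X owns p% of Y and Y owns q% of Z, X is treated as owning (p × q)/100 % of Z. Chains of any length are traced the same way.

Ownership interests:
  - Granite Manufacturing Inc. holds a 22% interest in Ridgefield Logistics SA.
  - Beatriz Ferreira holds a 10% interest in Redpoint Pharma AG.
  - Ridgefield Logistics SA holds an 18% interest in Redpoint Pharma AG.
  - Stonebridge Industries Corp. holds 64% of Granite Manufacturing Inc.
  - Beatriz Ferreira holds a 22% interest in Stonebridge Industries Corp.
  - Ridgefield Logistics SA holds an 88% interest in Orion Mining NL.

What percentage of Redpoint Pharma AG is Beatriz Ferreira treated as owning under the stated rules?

10.557568%

Chain via Stonebridge Industries Corp. → Granite Manufacturing Inc. → Ridgefield Logistics SA (R2): 22% × 64% × 22% × 18% = 0.557568% of Redpoint Pharma AG.
Direct interest in Redpoint Pharma AG: 10%.
Aggregating (R1): 0.557568% + 10% = 10.557568%.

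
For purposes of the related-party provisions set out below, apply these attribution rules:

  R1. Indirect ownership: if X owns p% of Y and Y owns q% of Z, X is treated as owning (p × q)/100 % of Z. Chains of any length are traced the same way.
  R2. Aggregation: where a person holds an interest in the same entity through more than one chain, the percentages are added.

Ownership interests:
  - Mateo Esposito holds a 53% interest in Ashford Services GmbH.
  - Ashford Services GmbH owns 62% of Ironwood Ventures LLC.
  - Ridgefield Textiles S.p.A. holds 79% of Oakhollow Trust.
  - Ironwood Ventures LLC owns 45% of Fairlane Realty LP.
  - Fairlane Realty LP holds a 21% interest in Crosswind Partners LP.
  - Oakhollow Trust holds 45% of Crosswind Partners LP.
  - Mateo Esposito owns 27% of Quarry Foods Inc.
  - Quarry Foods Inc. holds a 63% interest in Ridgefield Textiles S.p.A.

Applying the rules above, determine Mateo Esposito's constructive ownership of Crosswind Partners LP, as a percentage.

9.152325%

Chain via Quarry Foods Inc. → Ridgefield Textiles S.p.A. → Oakhollow Trust (R1): 27% × 63% × 79% × 45% = 6.047055% of Crosswind Partners LP.
Chain via Ashford Services GmbH → Ironwood Ventures LLC → Fairlane Realty LP (R1): 53% × 62% × 45% × 21% = 3.10527% of Crosswind Partners LP.
Aggregating (R2): 6.047055% + 3.10527% = 9.152325%.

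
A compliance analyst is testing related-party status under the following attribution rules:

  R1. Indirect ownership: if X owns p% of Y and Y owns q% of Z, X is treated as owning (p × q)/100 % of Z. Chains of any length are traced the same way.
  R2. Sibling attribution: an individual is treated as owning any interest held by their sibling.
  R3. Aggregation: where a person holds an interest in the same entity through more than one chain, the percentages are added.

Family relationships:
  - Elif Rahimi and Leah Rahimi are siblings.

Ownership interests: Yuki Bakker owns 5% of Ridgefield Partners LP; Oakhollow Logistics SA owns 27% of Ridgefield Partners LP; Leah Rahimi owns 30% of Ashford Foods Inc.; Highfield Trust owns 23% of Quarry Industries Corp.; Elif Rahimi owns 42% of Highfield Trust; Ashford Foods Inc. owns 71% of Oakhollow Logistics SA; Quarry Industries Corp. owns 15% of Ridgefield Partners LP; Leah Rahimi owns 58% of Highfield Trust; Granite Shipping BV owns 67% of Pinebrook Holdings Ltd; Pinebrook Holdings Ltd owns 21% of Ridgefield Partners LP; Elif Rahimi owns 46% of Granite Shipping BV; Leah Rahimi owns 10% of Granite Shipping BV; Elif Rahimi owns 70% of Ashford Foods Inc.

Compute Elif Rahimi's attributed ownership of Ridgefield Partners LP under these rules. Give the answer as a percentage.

By sibling attribution (R2), Elif Rahimi is treated as also owning Leah Rahimi's interest in Ashford Foods Inc, giving 70% + 30% = 100%.
By sibling attribution (R2), Elif Rahimi is treated as also owning Leah Rahimi's interest in Highfield Trust, giving 42% + 58% = 100%.
By sibling attribution (R2), Elif Rahimi is treated as also owning Leah Rahimi's interest in Granite Shipping BV, giving 46% + 10% = 56%.
Chain via Ashford Foods Inc. → Oakhollow Logistics SA (R1): 100% × 71% × 27% = 19.17% of Ridgefield Partners LP.
Chain via Highfield Trust → Quarry Industries Corp. (R1): 100% × 23% × 15% = 3.45% of Ridgefield Partners LP.
Chain via Granite Shipping BV → Pinebrook Holdings Ltd (R1): 56% × 67% × 21% = 7.8792% of Ridgefield Partners LP.
Aggregating (R3): 19.17% + 3.45% + 7.8792% = 30.4992%.

30.4992%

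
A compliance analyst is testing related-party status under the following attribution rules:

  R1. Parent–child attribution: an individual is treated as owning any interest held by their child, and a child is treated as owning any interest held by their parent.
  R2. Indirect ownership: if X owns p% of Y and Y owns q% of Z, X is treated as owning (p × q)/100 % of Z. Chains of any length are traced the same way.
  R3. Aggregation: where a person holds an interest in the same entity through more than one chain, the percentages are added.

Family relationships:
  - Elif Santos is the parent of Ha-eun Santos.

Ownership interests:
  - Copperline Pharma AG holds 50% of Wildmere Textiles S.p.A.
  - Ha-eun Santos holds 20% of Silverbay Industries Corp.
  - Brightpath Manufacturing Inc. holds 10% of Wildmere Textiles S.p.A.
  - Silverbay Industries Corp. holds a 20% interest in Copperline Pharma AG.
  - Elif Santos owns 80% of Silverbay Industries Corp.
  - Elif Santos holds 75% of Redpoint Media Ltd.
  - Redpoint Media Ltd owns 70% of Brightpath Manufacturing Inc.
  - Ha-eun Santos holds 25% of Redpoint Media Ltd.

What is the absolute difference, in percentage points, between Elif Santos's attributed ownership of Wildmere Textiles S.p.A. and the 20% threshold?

3

By parent–child attribution (R1), Elif Santos is treated as also owning Ha-eun Santos's interest in Silverbay Industries Corp, giving 80% + 20% = 100%.
By parent–child attribution (R1), Elif Santos is treated as also owning Ha-eun Santos's interest in Redpoint Media Ltd, giving 75% + 25% = 100%.
Chain via Silverbay Industries Corp. → Copperline Pharma AG (R2): 100% × 20% × 50% = 10% of Wildmere Textiles S.p.A.
Chain via Redpoint Media Ltd → Brightpath Manufacturing Inc. (R2): 100% × 70% × 10% = 7% of Wildmere Textiles S.p.A.
Aggregating (R3): 10% + 7% = 17%.
17% falls short of the 20% threshold by 3 percentage points.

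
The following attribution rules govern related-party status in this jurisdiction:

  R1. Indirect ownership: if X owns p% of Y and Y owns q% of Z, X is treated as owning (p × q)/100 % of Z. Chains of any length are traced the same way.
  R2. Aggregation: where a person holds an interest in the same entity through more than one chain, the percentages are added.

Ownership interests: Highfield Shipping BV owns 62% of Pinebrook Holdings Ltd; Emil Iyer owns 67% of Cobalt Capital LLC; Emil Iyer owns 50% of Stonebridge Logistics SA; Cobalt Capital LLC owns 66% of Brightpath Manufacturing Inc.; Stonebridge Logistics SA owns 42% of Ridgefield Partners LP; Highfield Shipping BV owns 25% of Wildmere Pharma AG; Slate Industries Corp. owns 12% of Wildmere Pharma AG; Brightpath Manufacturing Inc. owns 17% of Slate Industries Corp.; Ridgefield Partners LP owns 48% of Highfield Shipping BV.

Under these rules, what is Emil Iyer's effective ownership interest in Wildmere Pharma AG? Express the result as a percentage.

Chain via Cobalt Capital LLC → Brightpath Manufacturing Inc. → Slate Industries Corp. (R1): 67% × 66% × 17% × 12% = 0.902088% of Wildmere Pharma AG.
Chain via Stonebridge Logistics SA → Ridgefield Partners LP → Highfield Shipping BV (R1): 50% × 42% × 48% × 25% = 2.52% of Wildmere Pharma AG.
Aggregating (R2): 0.902088% + 2.52% = 3.422088%.

3.422088%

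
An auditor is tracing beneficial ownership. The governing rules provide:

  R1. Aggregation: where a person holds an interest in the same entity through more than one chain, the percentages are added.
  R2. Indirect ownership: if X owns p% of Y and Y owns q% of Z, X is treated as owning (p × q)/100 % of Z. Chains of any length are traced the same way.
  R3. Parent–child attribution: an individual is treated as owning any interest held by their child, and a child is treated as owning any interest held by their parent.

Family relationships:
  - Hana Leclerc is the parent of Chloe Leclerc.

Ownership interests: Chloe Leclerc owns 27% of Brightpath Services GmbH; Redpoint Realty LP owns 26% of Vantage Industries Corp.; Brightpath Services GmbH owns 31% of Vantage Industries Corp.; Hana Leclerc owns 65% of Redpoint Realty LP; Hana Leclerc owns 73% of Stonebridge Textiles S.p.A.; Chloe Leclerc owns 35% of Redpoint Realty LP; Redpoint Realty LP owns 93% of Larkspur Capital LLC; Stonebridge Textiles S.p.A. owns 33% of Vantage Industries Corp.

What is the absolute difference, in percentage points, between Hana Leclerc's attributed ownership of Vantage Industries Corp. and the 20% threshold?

38.46

By parent–child attribution (R3), Hana Leclerc is treated as also owning Chloe Leclerc's interest in Redpoint Realty LP, giving 65% + 35% = 100%.
By parent–child attribution (R3), Hana Leclerc is treated as owning Chloe Leclerc's 27% interest in Brightpath Services GmbH.
Chain via Stonebridge Textiles S.p.A. (R2): 73% × 33% = 24.09% of Vantage Industries Corp.
Chain via Redpoint Realty LP (R2): 100% × 26% = 26% of Vantage Industries Corp.
Chain via Brightpath Services GmbH (R2): 27% × 31% = 8.37% of Vantage Industries Corp.
Aggregating (R1): 24.09% + 26% + 8.37% = 58.46%.
58.46% exceeds the 20% threshold by 38.46 percentage points.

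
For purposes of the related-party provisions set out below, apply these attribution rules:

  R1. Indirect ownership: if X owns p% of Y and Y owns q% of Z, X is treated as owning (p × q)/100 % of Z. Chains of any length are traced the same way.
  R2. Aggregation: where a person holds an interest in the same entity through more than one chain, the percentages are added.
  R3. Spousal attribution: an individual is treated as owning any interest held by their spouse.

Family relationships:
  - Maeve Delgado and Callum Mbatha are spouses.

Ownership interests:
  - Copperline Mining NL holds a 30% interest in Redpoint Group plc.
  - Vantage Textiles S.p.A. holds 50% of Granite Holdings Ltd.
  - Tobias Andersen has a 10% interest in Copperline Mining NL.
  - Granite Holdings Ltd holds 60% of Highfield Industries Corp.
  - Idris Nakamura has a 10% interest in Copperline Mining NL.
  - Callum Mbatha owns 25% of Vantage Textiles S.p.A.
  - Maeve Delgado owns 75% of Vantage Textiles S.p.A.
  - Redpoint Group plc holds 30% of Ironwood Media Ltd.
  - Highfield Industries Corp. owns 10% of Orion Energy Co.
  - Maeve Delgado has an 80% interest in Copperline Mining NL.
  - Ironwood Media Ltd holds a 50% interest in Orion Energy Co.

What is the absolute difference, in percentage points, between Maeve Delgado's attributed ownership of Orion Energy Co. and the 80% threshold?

73.4

By spousal attribution (R3), Maeve Delgado is treated as also owning Callum Mbatha's interest in Vantage Textiles S.p.A, giving 75% + 25% = 100%.
Chain via Copperline Mining NL → Redpoint Group plc → Ironwood Media Ltd (R1): 80% × 30% × 30% × 50% = 3.6% of Orion Energy Co.
Chain via Vantage Textiles S.p.A. → Granite Holdings Ltd → Highfield Industries Corp. (R1): 100% × 50% × 60% × 10% = 3% of Orion Energy Co.
Aggregating (R2): 3.6% + 3% = 6.6%.
6.6% falls short of the 80% threshold by 73.4 percentage points.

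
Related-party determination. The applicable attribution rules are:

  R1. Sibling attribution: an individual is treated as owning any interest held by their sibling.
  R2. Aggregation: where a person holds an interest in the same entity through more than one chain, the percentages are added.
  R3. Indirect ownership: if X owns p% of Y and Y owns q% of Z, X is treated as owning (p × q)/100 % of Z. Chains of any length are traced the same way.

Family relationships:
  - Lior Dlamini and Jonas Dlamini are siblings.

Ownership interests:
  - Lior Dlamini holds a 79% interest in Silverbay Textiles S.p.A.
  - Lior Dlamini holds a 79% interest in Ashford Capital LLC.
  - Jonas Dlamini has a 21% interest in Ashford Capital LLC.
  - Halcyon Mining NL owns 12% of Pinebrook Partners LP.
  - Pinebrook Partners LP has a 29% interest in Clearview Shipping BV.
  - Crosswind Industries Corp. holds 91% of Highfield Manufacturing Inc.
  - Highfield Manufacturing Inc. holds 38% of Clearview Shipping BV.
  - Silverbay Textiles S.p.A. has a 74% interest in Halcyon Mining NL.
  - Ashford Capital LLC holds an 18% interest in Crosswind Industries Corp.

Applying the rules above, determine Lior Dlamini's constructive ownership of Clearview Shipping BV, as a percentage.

By sibling attribution (R1), Lior Dlamini is treated as also owning Jonas Dlamini's interest in Ashford Capital LLC, giving 79% + 21% = 100%.
Chain via Ashford Capital LLC → Crosswind Industries Corp. → Highfield Manufacturing Inc. (R3): 100% × 18% × 91% × 38% = 6.2244% of Clearview Shipping BV.
Chain via Silverbay Textiles S.p.A. → Halcyon Mining NL → Pinebrook Partners LP (R3): 79% × 74% × 12% × 29% = 2.034408% of Clearview Shipping BV.
Aggregating (R2): 6.2244% + 2.034408% = 8.258808%.

8.258808%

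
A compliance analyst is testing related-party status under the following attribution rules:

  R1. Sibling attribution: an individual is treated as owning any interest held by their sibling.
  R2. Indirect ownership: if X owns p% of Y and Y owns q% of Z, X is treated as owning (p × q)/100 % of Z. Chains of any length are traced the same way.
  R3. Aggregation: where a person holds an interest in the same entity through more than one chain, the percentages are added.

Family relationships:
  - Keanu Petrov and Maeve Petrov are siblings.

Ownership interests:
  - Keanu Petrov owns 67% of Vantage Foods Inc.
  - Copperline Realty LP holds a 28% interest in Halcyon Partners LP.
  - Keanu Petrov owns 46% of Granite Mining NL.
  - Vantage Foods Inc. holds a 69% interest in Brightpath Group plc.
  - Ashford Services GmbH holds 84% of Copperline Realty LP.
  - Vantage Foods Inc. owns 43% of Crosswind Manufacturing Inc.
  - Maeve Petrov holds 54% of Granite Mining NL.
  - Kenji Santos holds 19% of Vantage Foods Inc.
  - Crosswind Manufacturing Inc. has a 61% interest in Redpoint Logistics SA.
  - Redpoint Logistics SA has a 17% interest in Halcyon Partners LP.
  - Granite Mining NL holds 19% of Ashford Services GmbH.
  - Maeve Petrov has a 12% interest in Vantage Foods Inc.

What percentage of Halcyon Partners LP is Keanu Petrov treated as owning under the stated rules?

By sibling attribution (R1), Keanu Petrov is treated as also owning Maeve Petrov's interest in Granite Mining NL, giving 46% + 54% = 100%.
By sibling attribution (R1), Keanu Petrov is treated as also owning Maeve Petrov's interest in Vantage Foods Inc, giving 67% + 12% = 79%.
Chain via Granite Mining NL → Ashford Services GmbH → Copperline Realty LP (R2): 100% × 19% × 84% × 28% = 4.4688% of Halcyon Partners LP.
Chain via Vantage Foods Inc. → Crosswind Manufacturing Inc. → Redpoint Logistics SA (R2): 79% × 43% × 61% × 17% = 3.522689% of Halcyon Partners LP.
Aggregating (R3): 4.4688% + 3.522689% = 7.991489%.

7.991489%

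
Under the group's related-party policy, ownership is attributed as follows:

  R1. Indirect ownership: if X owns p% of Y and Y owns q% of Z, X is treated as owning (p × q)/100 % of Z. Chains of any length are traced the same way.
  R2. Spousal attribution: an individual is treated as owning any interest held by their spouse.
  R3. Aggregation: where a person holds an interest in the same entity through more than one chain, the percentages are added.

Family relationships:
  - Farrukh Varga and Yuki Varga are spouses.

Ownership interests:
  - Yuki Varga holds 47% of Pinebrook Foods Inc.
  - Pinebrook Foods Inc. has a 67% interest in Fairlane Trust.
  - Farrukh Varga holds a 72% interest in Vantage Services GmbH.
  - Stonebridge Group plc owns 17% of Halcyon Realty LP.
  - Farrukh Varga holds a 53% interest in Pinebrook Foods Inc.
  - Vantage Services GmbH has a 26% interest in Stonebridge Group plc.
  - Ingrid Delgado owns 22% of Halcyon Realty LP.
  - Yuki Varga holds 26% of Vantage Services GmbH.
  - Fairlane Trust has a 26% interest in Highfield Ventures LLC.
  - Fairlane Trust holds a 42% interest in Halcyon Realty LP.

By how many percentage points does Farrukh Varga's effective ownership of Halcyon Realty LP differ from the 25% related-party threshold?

By spousal attribution (R2), Farrukh Varga is treated as also owning Yuki Varga's interest in Vantage Services GmbH, giving 72% + 26% = 98%.
By spousal attribution (R2), Farrukh Varga is treated as also owning Yuki Varga's interest in Pinebrook Foods Inc, giving 53% + 47% = 100%.
Chain via Vantage Services GmbH → Stonebridge Group plc (R1): 98% × 26% × 17% = 4.3316% of Halcyon Realty LP.
Chain via Pinebrook Foods Inc. → Fairlane Trust (R1): 100% × 67% × 42% = 28.14% of Halcyon Realty LP.
Aggregating (R3): 4.3316% + 28.14% = 32.4716%.
32.4716% exceeds the 25% threshold by 7.4716 percentage points.

7.4716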